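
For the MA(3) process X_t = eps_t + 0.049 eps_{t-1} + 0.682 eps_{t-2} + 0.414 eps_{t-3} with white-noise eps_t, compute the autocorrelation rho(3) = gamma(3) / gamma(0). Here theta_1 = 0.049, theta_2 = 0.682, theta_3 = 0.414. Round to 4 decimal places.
\rho(3) = 0.2526

For an MA(q) process with theta_0 = 1, the autocovariance is
  gamma(k) = sigma^2 * sum_{i=0..q-k} theta_i * theta_{i+k},
and rho(k) = gamma(k) / gamma(0). Sigma^2 cancels.
  numerator   = (1)*(0.414) = 0.414.
  denominator = (1)^2 + (0.049)^2 + (0.682)^2 + (0.414)^2 = 1.638921.
  rho(3) = 0.414 / 1.638921 = 0.2526.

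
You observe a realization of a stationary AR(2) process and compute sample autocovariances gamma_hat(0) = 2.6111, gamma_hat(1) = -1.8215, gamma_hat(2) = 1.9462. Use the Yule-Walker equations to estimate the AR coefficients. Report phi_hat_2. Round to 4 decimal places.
\hat\phi_{2} = 0.5040

The Yule-Walker equations for an AR(p) process read, in matrix form,
  Gamma_p phi = r_p,   with   (Gamma_p)_{ij} = gamma(|i - j|),
                       (r_p)_i = gamma(i),   i,j = 1..p.
Substitute the sample gammas (Toeplitz matrix and right-hand side of size 2):
  Gamma_p = [[2.6111, -1.8215], [-1.8215, 2.6111]]
  r_p     = [-1.8215, 1.9462]
Written out:
  2.6111 phi_1 - 1.8215 phi_2 = -1.8215
  -1.8215 phi_1 + 2.6111 phi_2 = 1.9462
Solve by Cramer's rule:
  det = gamma(0)^2 - gamma(1)^2 = (2.6111)^2 - (-1.8215)^2 = 6.81784321 - 3.31786225 = 3.49998096
  phi_hat_1 = [gamma(1) gamma(0) - gamma(1) gamma(2)] / det = [(-1.8215)(2.6111) - (-1.8215)(1.9462)] / 3.49998096 = -1.21111535 / 3.49998096 = -0.346
  phi_hat_2 = [gamma(0) gamma(2) - gamma(1)^2] / det = [(2.6111)(1.9462) - (-1.8215)^2] / 3.49998096 = 1.76386057 / 3.49998096 = 0.504
So phi_hat = [-0.3460, 0.5040].
Therefore phi_hat_2 = 0.5040.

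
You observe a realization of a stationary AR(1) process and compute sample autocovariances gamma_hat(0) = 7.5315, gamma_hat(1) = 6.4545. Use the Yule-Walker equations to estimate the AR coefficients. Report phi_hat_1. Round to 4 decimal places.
\hat\phi_{1} = 0.8570

The Yule-Walker equations for an AR(p) process read, in matrix form,
  Gamma_p phi = r_p,   with   (Gamma_p)_{ij} = gamma(|i - j|),
                       (r_p)_i = gamma(i),   i,j = 1..p.
Substitute the sample gammas (Toeplitz matrix and right-hand side of size 1):
  Gamma_p = [[7.5315]]
  r_p     = [6.4545]
With p = 1 this is the single equation gamma(0) phi_1 = gamma(1):
  phi_hat_1 = gamma(1) / gamma(0) = 6.4545 / 7.5315 = 0.8570.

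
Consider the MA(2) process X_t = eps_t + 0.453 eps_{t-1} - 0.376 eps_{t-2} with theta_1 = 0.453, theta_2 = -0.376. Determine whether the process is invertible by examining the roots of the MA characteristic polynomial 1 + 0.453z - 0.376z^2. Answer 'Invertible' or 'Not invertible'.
\text{Invertible}

The MA(q) characteristic polynomial is P(z) = 1 + 0.453z - 0.376z^2.
Invertibility requires all roots to lie outside the unit circle, i.e. |z| > 1 for every root.
Set 1 + (0.453) z + (-0.376) z^2 = 0, i.e. a z^2 + b z + c = 0 with a = -0.376, b = 0.453, c = 1.
Discriminant D = b^2 - 4ac = (0.453)^2 - 4*(-0.376)*1 = 0.205209 - (-1.504) = 1.709209.
D >= 0, so the roots are real: z = (-b +/- sqrt(D)) / (2a) = (-0.453 +/- 1.307367) / (-0.752).
  z_1 = (-0.453 + 1.307367) / (-0.752) = -1.1361,   |z_1| = 1.1361.
  z_2 = (-0.453 - 1.307367) / (-0.752) = 2.3409,   |z_2| = 2.3409.
Moduli of all roots: 1.1361, 2.3409.
All moduli strictly greater than 1? Yes.
Verdict: Invertible.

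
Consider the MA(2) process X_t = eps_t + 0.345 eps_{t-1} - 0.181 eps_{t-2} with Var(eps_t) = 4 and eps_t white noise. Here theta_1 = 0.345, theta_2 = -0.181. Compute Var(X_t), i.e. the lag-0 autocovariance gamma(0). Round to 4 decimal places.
\gamma(0) = 4.6071

For an MA(q) process X_t = eps_t + sum_i theta_i eps_{t-i} with
Var(eps_t) = sigma^2, the variance is
  gamma(0) = sigma^2 * (1 + sum_i theta_i^2).
  sum_i theta_i^2 = (0.345)^2 + (-0.181)^2 = 0.119025 + 0.032761 = 0.151786.
  gamma(0) = 4 * (1 + 0.151786) = 4 * 1.151786 = 4.607144, which rounds to 4.6071.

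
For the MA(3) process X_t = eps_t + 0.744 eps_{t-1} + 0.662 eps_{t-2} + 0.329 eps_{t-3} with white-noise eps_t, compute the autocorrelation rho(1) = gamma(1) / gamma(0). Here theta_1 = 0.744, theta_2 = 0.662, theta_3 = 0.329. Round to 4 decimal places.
\rho(1) = 0.6925

For an MA(q) process with theta_0 = 1, the autocovariance is
  gamma(k) = sigma^2 * sum_{i=0..q-k} theta_i * theta_{i+k},
and rho(k) = gamma(k) / gamma(0). Sigma^2 cancels.
  numerator   = (1)*(0.744) + (0.744)*(0.662) + (0.662)*(0.329) = 1.454326.
  denominator = (1)^2 + (0.744)^2 + (0.662)^2 + (0.329)^2 = 2.100021.
  rho(1) = 1.454326 / 2.100021 = 0.6925.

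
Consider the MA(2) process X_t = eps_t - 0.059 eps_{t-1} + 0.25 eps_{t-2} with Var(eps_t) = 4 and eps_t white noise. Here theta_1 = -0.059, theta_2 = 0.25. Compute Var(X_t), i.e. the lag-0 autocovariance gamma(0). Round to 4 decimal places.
\gamma(0) = 4.2639

For an MA(q) process X_t = eps_t + sum_i theta_i eps_{t-i} with
Var(eps_t) = sigma^2, the variance is
  gamma(0) = sigma^2 * (1 + sum_i theta_i^2).
  sum_i theta_i^2 = (-0.059)^2 + (0.25)^2 = 0.003481 + 0.0625 = 0.065981.
  gamma(0) = 4 * (1 + 0.065981) = 4 * 1.065981 = 4.263924, which rounds to 4.2639.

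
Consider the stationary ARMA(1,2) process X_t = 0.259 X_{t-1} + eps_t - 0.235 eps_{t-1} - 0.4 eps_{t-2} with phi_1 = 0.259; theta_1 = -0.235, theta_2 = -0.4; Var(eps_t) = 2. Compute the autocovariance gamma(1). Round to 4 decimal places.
\gamma(1) = 0.1152

Multiply the model equation by X_{t-k} and take expectations. With theta_0 = psi_0 = 1 and psi_j the MA(infinity) weights, this gives
  gamma(k) - sum_i phi_i gamma(k-i) = c_k,
  c_k = sigma^2 * sum_{j=k..q} theta_j psi_{j-k}   (c_k = 0 for k > q),
using gamma(-m) = gamma(m).
psi-weights needed (psi_j = theta_j + sum_i phi_i psi_{j-i}):
  psi_1 = theta_1 + phi_1 = -0.235 + (0.259) = 0.024
  psi_2 = theta_2 + phi_1 psi_1 = -0.4 + (0.259)(0.024) = -0.393784
Right-hand sides:
  c_0 = sigma^2 (1 + theta_1 psi_1 + theta_2 psi_2) = 2 * (1 + (-0.235)(0.024) + (-0.4)(-0.393784)) = 2 * 1.151874 = 2.303747
  c_1 = sigma^2 (theta_1 + theta_2 psi_1) = 2 * (-0.235 + (-0.4)(0.024)) = -0.4892
  c_2 = sigma^2 theta_2 = 2 * (-0.4) = -0.8
Equations for k = 0 and k = 1 (AR order 1):
  gamma(0) = phi_1 gamma(1) + c_0
  gamma(1) = phi_1 gamma(0) + c_1
Substituting the second into the first: gamma(0) (1 - phi_1^2) = c_0 + phi_1 c_1, so
  gamma(0) = (c_0 + phi_1 c_1) / (1 - phi_1^2) = (2.303747 + (0.259)(-0.4892)) / (1 - (0.259)^2) = 2.177044 / 0.932919 = 2.333584.
  gamma(1) = phi_1 gamma(0) + c_1 = (0.259)(2.333584) + (-0.4892) = 0.115198.
Therefore gamma(1) = 0.1152 (to 4 decimal places).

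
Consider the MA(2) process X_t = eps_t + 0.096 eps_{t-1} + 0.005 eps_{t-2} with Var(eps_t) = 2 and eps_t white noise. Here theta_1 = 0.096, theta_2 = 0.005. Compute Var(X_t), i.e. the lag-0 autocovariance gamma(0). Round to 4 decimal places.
\gamma(0) = 2.0185

For an MA(q) process X_t = eps_t + sum_i theta_i eps_{t-i} with
Var(eps_t) = sigma^2, the variance is
  gamma(0) = sigma^2 * (1 + sum_i theta_i^2).
  sum_i theta_i^2 = (0.096)^2 + (0.005)^2 = 0.009216 + 0.000025 = 0.009241.
  gamma(0) = 2 * (1 + 0.009241) = 2 * 1.009241 = 2.018482, which rounds to 2.0185.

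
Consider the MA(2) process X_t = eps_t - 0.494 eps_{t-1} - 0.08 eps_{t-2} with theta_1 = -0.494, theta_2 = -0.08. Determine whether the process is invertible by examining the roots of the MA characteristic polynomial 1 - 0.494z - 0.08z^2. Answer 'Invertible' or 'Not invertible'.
\text{Invertible}

The MA(q) characteristic polynomial is P(z) = 1 - 0.494z - 0.08z^2.
Invertibility requires all roots to lie outside the unit circle, i.e. |z| > 1 for every root.
Set 1 + (-0.494) z + (-0.08) z^2 = 0, i.e. a z^2 + b z + c = 0 with a = -0.08, b = -0.494, c = 1.
Discriminant D = b^2 - 4ac = (-0.494)^2 - 4*(-0.08)*1 = 0.244036 - (-0.32) = 0.564036.
D >= 0, so the roots are real: z = (-b +/- sqrt(D)) / (2a) = (0.494 +/- 0.751023) / (-0.16).
  z_1 = (0.494 + 0.751023) / (-0.16) = -7.7814,   |z_1| = 7.7814.
  z_2 = (0.494 - 0.751023) / (-0.16) = 1.6064,   |z_2| = 1.6064.
Moduli of all roots: 7.7814, 1.6064.
All moduli strictly greater than 1? Yes.
Verdict: Invertible.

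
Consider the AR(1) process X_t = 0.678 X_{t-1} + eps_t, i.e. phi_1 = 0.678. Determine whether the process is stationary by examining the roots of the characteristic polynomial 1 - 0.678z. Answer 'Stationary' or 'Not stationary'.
\text{Stationary}

The AR(p) characteristic polynomial is P(z) = 1 - 0.678z.
Stationarity requires all roots to lie outside the unit circle, i.e. |z| > 1 for every root.
This is linear in z: 1 + (-0.678) z = 0  =>  z = -1/(-0.678) = 1.474926,  |z| = 1.474926.
Moduli of all roots: 1.4749.
All moduli strictly greater than 1? Yes.
Verdict: Stationary.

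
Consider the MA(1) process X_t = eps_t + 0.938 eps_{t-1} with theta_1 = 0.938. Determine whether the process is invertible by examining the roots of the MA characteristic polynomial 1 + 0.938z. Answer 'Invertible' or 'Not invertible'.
\text{Invertible}

The MA(q) characteristic polynomial is P(z) = 1 + 0.938z.
Invertibility requires all roots to lie outside the unit circle, i.e. |z| > 1 for every root.
This is linear in z: 1 + (0.938) z = 0  =>  z = -1/(0.938) = -1.066098,  |z| = 1.066098.
Moduli of all roots: 1.0661.
All moduli strictly greater than 1? Yes.
Verdict: Invertible.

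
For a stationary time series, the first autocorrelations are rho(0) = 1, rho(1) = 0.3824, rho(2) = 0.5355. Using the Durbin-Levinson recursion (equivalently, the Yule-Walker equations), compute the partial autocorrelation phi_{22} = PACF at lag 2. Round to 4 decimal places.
\phi_{22} = 0.4559

The PACF at lag k is phi_{kk}, the last component of the solution
to the Yule-Walker system G_k phi = r_k where
  (G_k)_{ij} = rho(|i - j|), (r_k)_i = rho(i), i,j = 1..k.
Equivalently, Durbin-Levinson gives phi_{kk} iteratively:
  phi_{11} = rho(1)
  phi_{kk} = [rho(k) - sum_{j=1..k-1} phi_{k-1,j} rho(k-j)]
            / [1 - sum_{j=1..k-1} phi_{k-1,j} rho(j)],
  phi_{k,j} = phi_{k-1,j} - phi_{kk} phi_{k-1,k-j},  j = 1..k-1.
Step k = 1:
  phi_11 = rho(1) = 0.3824.
Step k = 2:
  phi_22 = [rho(2) - phi_11 rho(1)] / [1 - phi_11 rho(1)] = [0.5355 - (0.3824)(0.3824)] / [1 - (0.3824)(0.3824)]
         = 0.38927024 / 0.85377024 = 0.4559.
Therefore phi_{22} = 0.4559.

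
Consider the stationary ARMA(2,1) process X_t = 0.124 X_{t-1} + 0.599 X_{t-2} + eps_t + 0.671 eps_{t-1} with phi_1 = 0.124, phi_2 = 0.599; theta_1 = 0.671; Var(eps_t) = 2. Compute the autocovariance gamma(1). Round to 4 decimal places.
\gamma(1) = 5.3359

Multiply the model equation by X_{t-k} and take expectations. With theta_0 = psi_0 = 1 and psi_j the MA(infinity) weights, this gives
  gamma(k) - sum_i phi_i gamma(k-i) = c_k,
  c_k = sigma^2 * sum_{j=k..q} theta_j psi_{j-k}   (c_k = 0 for k > q),
using gamma(-m) = gamma(m).
psi-weights needed (psi_j = theta_j + sum_i phi_i psi_{j-i}):
  psi_1 = theta_1 + phi_1 = 0.671 + (0.124) = 0.795
Right-hand sides:
  c_0 = sigma^2 (1 + theta_1 psi_1) = 2 * (1 + (0.671)(0.795)) = 2 * 1.533445 = 3.06689
  c_1 = sigma^2 theta_1 = 2 * (0.671) = 1.342
  c_2 = 0
Equations for k = 0, 1, 2 (AR order 2, c_2 = 0):
  (E0) gamma(0) = phi_1 gamma(1) + phi_2 gamma(2) + c_0
  (E1) gamma(1) = phi_1 gamma(0) + phi_2 gamma(1) + c_1
  (E2) gamma(2) = phi_1 gamma(1) + phi_2 gamma(0)
From (E1): gamma(1) = A gamma(0) + B with
  A = phi_1 / (1 - phi_2) = 0.124 / 0.401 = 0.309227,   B = c_1 / (1 - phi_2) = 1.342 / 0.401 = 3.346633.
Insert (E2) into (E0): gamma(0) (1 - phi_2^2) = phi_1 (1 + phi_2) gamma(1) + c_0.
  phi_1 (1 + phi_2) = (0.124)(1.599) = 0.198276,   1 - phi_2^2 = 0.641199.
Replace gamma(1) by A gamma(0) + B and collect gamma(0):
  gamma(0) [0.641199 - (0.198276)(0.309227)] = (0.198276)(3.346633) + 3.06689
  gamma(0) * 0.579887 = 3.730447
  gamma(0) = 3.730447 / 0.579887 = 6.433062.
  gamma(1) = A gamma(0) + B = (0.309227)(6.433062) + (3.346633) = 5.335909.
Therefore gamma(1) = 5.3359 (to 4 decimal places).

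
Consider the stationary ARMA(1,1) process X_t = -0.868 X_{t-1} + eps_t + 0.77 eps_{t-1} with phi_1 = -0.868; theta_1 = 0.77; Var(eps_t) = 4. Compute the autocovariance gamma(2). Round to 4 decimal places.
\gamma(2) = 0.4576

Multiply the model equation by X_{t-k} and take expectations. With theta_0 = psi_0 = 1 and psi_j the MA(infinity) weights, this gives
  gamma(k) - sum_i phi_i gamma(k-i) = c_k,
  c_k = sigma^2 * sum_{j=k..q} theta_j psi_{j-k}   (c_k = 0 for k > q),
using gamma(-m) = gamma(m).
psi-weights needed (psi_j = theta_j + sum_i phi_i psi_{j-i}):
  psi_1 = theta_1 + phi_1 = 0.77 + (-0.868) = -0.098
Right-hand sides:
  c_0 = sigma^2 (1 + theta_1 psi_1) = 4 * (1 + (0.77)(-0.098)) = 4 * 0.92454 = 3.69816
  c_1 = sigma^2 theta_1 = 4 * (0.77) = 3.08
  c_2 = 0
Equations for k = 0 and k = 1 (AR order 1):
  gamma(0) = phi_1 gamma(1) + c_0
  gamma(1) = phi_1 gamma(0) + c_1
Substituting the second into the first: gamma(0) (1 - phi_1^2) = c_0 + phi_1 c_1, so
  gamma(0) = (c_0 + phi_1 c_1) / (1 - phi_1^2) = (3.69816 + (-0.868)(3.08)) / (1 - (-0.868)^2) = 1.02472 / 0.246576 = 4.155798.
  gamma(1) = phi_1 gamma(0) + c_1 = (-0.868)(4.155798) + (3.08) = -0.527232.
For k = 2 (> q): gamma(2) = phi_1 gamma(1) = (-0.868)(-0.527232) = 0.457638.
Therefore gamma(2) = 0.4576 (to 4 decimal places).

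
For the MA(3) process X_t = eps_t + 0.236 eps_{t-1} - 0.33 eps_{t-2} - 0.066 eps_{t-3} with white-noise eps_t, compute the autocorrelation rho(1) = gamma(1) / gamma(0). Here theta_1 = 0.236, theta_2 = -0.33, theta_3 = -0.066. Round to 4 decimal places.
\rho(1) = 0.1539

For an MA(q) process with theta_0 = 1, the autocovariance is
  gamma(k) = sigma^2 * sum_{i=0..q-k} theta_i * theta_{i+k},
and rho(k) = gamma(k) / gamma(0). Sigma^2 cancels.
  numerator   = (1)*(0.236) + (0.236)*(-0.33) + (-0.33)*(-0.066) = 0.1799.
  denominator = (1)^2 + (0.236)^2 + (-0.33)^2 + (-0.066)^2 = 1.168952.
  rho(1) = 0.1799 / 1.168952 = 0.1539.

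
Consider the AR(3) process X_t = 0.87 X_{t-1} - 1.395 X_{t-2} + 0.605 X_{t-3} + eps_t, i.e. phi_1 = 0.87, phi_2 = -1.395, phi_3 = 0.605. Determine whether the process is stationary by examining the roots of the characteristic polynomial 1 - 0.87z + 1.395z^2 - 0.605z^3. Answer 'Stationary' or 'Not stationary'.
\text{Not stationary}

The AR(p) characteristic polynomial is P(z) = 1 - 0.87z + 1.395z^2 - 0.605z^3.
Stationarity requires all roots to lie outside the unit circle, i.e. |z| > 1 for every root.
Degree 3: look for a simple real root z0 first, then factor out (1 - z/z0) and solve the remaining quadratic.
Testing z0 = 2: P(2) = 1 + (-0.87)(2) + (1.395)(2)^2 + (-0.605)(2)^3
  = 1 + (-1.74) + (5.58) + (-4.84) = 0.  So z_0 = 2 is a root, |z_0| = 2.
Divide out the factor (1 - 0.5 z) = (1 - z/z0) (since 1/z0 = 0.5):
  P(z) = (1 - 0.5 z)(1 + (-0.37) z + (1.21) z^2)
  [check: z-coef -0.37 - (0.5) = -0.87; z^2-coef 1.21 - (0.5)(-0.37) = 1.395; z^3-coef -(0.5)(1.21) = -0.605.]
Remaining roots from the quadratic factor 1 + (-0.37) z + (1.21) z^2:
  Set 1 + (-0.37) z + (1.21) z^2 = 0, i.e. a z^2 + b z + c = 0 with a = 1.21, b = -0.37, c = 1.
  Discriminant D = b^2 - 4ac = (-0.37)^2 - 4*(1.21)*1 = 0.1369 - (4.84) = -4.7031.
  D < 0, so the roots are the complex-conjugate pair z = (-b +/- i sqrt(-D)) / (2a) = 0.1529 +/- 0.8961i.
  For a conjugate pair |z|^2 = z * conj(z) = (product of roots) = c/a = 1/(1.21) = 0.826446, so |z| = sqrt(0.826446) = 0.9091 for both roots.
Moduli of all roots: 2.0000, 0.9091, 0.9091.
All moduli strictly greater than 1? No.
Verdict: Not stationary.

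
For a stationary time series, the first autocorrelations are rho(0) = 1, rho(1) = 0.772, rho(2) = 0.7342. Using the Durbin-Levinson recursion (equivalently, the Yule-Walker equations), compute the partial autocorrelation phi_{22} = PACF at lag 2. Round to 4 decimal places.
\phi_{22} = 0.3421

The PACF at lag k is phi_{kk}, the last component of the solution
to the Yule-Walker system G_k phi = r_k where
  (G_k)_{ij} = rho(|i - j|), (r_k)_i = rho(i), i,j = 1..k.
Equivalently, Durbin-Levinson gives phi_{kk} iteratively:
  phi_{11} = rho(1)
  phi_{kk} = [rho(k) - sum_{j=1..k-1} phi_{k-1,j} rho(k-j)]
            / [1 - sum_{j=1..k-1} phi_{k-1,j} rho(j)],
  phi_{k,j} = phi_{k-1,j} - phi_{kk} phi_{k-1,k-j},  j = 1..k-1.
Step k = 1:
  phi_11 = rho(1) = 0.772.
Step k = 2:
  phi_22 = [rho(2) - phi_11 rho(1)] / [1 - phi_11 rho(1)] = [0.7342 - (0.772)(0.772)] / [1 - (0.772)(0.772)]
         = 0.138216 / 0.404016 = 0.3421.
Therefore phi_{22} = 0.3421.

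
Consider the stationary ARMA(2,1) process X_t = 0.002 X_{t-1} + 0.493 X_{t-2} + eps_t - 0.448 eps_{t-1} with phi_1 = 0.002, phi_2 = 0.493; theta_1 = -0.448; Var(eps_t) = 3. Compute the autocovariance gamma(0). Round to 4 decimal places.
\gamma(0) = 4.7448

Multiply the model equation by X_{t-k} and take expectations. With theta_0 = psi_0 = 1 and psi_j the MA(infinity) weights, this gives
  gamma(k) - sum_i phi_i gamma(k-i) = c_k,
  c_k = sigma^2 * sum_{j=k..q} theta_j psi_{j-k}   (c_k = 0 for k > q),
using gamma(-m) = gamma(m).
psi-weights needed (psi_j = theta_j + sum_i phi_i psi_{j-i}):
  psi_1 = theta_1 + phi_1 = -0.448 + (0.002) = -0.446
Right-hand sides:
  c_0 = sigma^2 (1 + theta_1 psi_1) = 3 * (1 + (-0.448)(-0.446)) = 3 * 1.199808 = 3.599424
  c_1 = sigma^2 theta_1 = 3 * (-0.448) = -1.344
  c_2 = 0
Equations for k = 0, 1, 2 (AR order 2, c_2 = 0):
  (E0) gamma(0) = phi_1 gamma(1) + phi_2 gamma(2) + c_0
  (E1) gamma(1) = phi_1 gamma(0) + phi_2 gamma(1) + c_1
  (E2) gamma(2) = phi_1 gamma(1) + phi_2 gamma(0)
From (E1): gamma(1) = A gamma(0) + B with
  A = phi_1 / (1 - phi_2) = 0.002 / 0.507 = 0.003945,   B = c_1 / (1 - phi_2) = -1.344 / 0.507 = -2.650888.
Insert (E2) into (E0): gamma(0) (1 - phi_2^2) = phi_1 (1 + phi_2) gamma(1) + c_0.
  phi_1 (1 + phi_2) = (0.002)(1.493) = 0.002986,   1 - phi_2^2 = 0.756951.
Replace gamma(1) by A gamma(0) + B and collect gamma(0):
  gamma(0) [0.756951 - (0.002986)(0.003945)] = (0.002986)(-2.650888) + 3.599424
  gamma(0) * 0.756939 = 3.591508
  gamma(0) = 3.591508 / 0.756939 = 4.744778.
Therefore gamma(0) = 4.7448 (to 4 decimal places).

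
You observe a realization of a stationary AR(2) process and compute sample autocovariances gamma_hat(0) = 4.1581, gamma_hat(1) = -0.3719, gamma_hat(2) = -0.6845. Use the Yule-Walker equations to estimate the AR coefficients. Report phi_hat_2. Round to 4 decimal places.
\hat\phi_{2} = -0.1740

The Yule-Walker equations for an AR(p) process read, in matrix form,
  Gamma_p phi = r_p,   with   (Gamma_p)_{ij} = gamma(|i - j|),
                       (r_p)_i = gamma(i),   i,j = 1..p.
Substitute the sample gammas (Toeplitz matrix and right-hand side of size 2):
  Gamma_p = [[4.1581, -0.3719], [-0.3719, 4.1581]]
  r_p     = [-0.3719, -0.6845]
Written out:
  4.1581 phi_1 - 0.3719 phi_2 = -0.3719
  -0.3719 phi_1 + 4.1581 phi_2 = -0.6845
Solve by Cramer's rule:
  det = gamma(0)^2 - gamma(1)^2 = (4.1581)^2 - (-0.3719)^2 = 17.28979561 - 0.13830961 = 17.151486
  phi_hat_1 = [gamma(1) gamma(0) - gamma(1) gamma(2)] / det = [(-0.3719)(4.1581) - (-0.3719)(-0.6845)] / 17.151486 = -1.80096294 / 17.151486 = -0.105
  phi_hat_2 = [gamma(0) gamma(2) - gamma(1)^2] / det = [(4.1581)(-0.6845) - (-0.3719)^2] / 17.151486 = -2.98452906 / 17.151486 = -0.174
So phi_hat = [-0.1050, -0.1740].
Therefore phi_hat_2 = -0.1740.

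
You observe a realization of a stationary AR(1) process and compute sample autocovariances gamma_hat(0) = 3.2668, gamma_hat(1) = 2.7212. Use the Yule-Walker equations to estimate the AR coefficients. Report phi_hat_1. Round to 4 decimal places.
\hat\phi_{1} = 0.8330

The Yule-Walker equations for an AR(p) process read, in matrix form,
  Gamma_p phi = r_p,   with   (Gamma_p)_{ij} = gamma(|i - j|),
                       (r_p)_i = gamma(i),   i,j = 1..p.
Substitute the sample gammas (Toeplitz matrix and right-hand side of size 1):
  Gamma_p = [[3.2668]]
  r_p     = [2.7212]
With p = 1 this is the single equation gamma(0) phi_1 = gamma(1):
  phi_hat_1 = gamma(1) / gamma(0) = 2.7212 / 3.2668 = 0.8330.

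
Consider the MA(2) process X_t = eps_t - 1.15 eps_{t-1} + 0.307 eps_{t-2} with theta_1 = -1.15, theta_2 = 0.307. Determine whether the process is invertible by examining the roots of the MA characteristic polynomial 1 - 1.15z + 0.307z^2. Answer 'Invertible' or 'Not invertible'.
\text{Invertible}

The MA(q) characteristic polynomial is P(z) = 1 - 1.15z + 0.307z^2.
Invertibility requires all roots to lie outside the unit circle, i.e. |z| > 1 for every root.
Set 1 + (-1.15) z + (0.307) z^2 = 0, i.e. a z^2 + b z + c = 0 with a = 0.307, b = -1.15, c = 1.
Discriminant D = b^2 - 4ac = (-1.15)^2 - 4*(0.307)*1 = 1.3225 - (1.228) = 0.0945.
D >= 0, so the roots are real: z = (-b +/- sqrt(D)) / (2a) = (1.15 +/- 0.307409) / (0.614).
  z_1 = (1.15 + 0.307409) / (0.614) = 2.3736,   |z_1| = 2.3736.
  z_2 = (1.15 - 0.307409) / (0.614) = 1.3723,   |z_2| = 1.3723.
Moduli of all roots: 2.3736, 1.3723.
All moduli strictly greater than 1? Yes.
Verdict: Invertible.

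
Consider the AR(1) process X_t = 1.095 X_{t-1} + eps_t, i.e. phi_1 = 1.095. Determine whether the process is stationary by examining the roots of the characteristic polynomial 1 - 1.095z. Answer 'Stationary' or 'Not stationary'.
\text{Not stationary}

The AR(p) characteristic polynomial is P(z) = 1 - 1.095z.
Stationarity requires all roots to lie outside the unit circle, i.e. |z| > 1 for every root.
This is linear in z: 1 + (-1.095) z = 0  =>  z = -1/(-1.095) = 0.913242,  |z| = 0.913242.
Moduli of all roots: 0.9132.
All moduli strictly greater than 1? No.
Verdict: Not stationary.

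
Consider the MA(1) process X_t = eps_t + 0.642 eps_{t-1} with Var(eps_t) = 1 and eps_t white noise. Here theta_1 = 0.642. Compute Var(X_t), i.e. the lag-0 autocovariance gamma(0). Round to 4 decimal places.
\gamma(0) = 1.4122

For an MA(q) process X_t = eps_t + sum_i theta_i eps_{t-i} with
Var(eps_t) = sigma^2, the variance is
  gamma(0) = sigma^2 * (1 + sum_i theta_i^2).
  sum_i theta_i^2 = (0.642)^2 = 0.412164.
  gamma(0) = 1 * (1 + 0.412164) = 1 * 1.412164 = 1.412164, which rounds to 1.4122.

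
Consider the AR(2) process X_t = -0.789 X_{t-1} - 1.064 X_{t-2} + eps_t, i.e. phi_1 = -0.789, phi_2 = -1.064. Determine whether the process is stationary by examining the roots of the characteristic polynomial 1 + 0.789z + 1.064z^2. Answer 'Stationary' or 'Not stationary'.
\text{Not stationary}

The AR(p) characteristic polynomial is P(z) = 1 + 0.789z + 1.064z^2.
Stationarity requires all roots to lie outside the unit circle, i.e. |z| > 1 for every root.
Set 1 + (0.789) z + (1.064) z^2 = 0, i.e. a z^2 + b z + c = 0 with a = 1.064, b = 0.789, c = 1.
Discriminant D = b^2 - 4ac = (0.789)^2 - 4*(1.064)*1 = 0.622521 - (4.256) = -3.633479.
D < 0, so the roots are the complex-conjugate pair z = (-b +/- i sqrt(-D)) / (2a) = -0.3708 +/- 0.8958i.
For a conjugate pair |z|^2 = z * conj(z) = (product of roots) = c/a = 1/(1.064) = 0.93985, so |z| = sqrt(0.93985) = 0.9695 for both roots.
Moduli of all roots: 0.9695, 0.9695.
All moduli strictly greater than 1? No.
Verdict: Not stationary.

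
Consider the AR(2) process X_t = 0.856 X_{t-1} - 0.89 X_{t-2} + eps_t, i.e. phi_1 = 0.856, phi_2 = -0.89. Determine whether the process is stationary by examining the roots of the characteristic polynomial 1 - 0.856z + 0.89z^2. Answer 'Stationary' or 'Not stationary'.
\text{Stationary}

The AR(p) characteristic polynomial is P(z) = 1 - 0.856z + 0.89z^2.
Stationarity requires all roots to lie outside the unit circle, i.e. |z| > 1 for every root.
Set 1 + (-0.856) z + (0.89) z^2 = 0, i.e. a z^2 + b z + c = 0 with a = 0.89, b = -0.856, c = 1.
Discriminant D = b^2 - 4ac = (-0.856)^2 - 4*(0.89)*1 = 0.732736 - (3.56) = -2.827264.
D < 0, so the roots are the complex-conjugate pair z = (-b +/- i sqrt(-D)) / (2a) = 0.4809 +/- 0.9446i.
For a conjugate pair |z|^2 = z * conj(z) = (product of roots) = c/a = 1/(0.89) = 1.123596, so |z| = sqrt(1.123596) = 1.06 for both roots.
Moduli of all roots: 1.0600, 1.0600.
All moduli strictly greater than 1? Yes.
Verdict: Stationary.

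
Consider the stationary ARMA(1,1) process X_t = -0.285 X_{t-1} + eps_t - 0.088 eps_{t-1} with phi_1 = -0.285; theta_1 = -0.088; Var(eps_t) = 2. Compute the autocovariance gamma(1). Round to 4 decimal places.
\gamma(1) = -0.8323

Multiply the model equation by X_{t-k} and take expectations. With theta_0 = psi_0 = 1 and psi_j the MA(infinity) weights, this gives
  gamma(k) - sum_i phi_i gamma(k-i) = c_k,
  c_k = sigma^2 * sum_{j=k..q} theta_j psi_{j-k}   (c_k = 0 for k > q),
using gamma(-m) = gamma(m).
psi-weights needed (psi_j = theta_j + sum_i phi_i psi_{j-i}):
  psi_1 = theta_1 + phi_1 = -0.088 + (-0.285) = -0.373
Right-hand sides:
  c_0 = sigma^2 (1 + theta_1 psi_1) = 2 * (1 + (-0.088)(-0.373)) = 2 * 1.032824 = 2.065648
  c_1 = sigma^2 theta_1 = 2 * (-0.088) = -0.176
  c_2 = 0
Equations for k = 0 and k = 1 (AR order 1):
  gamma(0) = phi_1 gamma(1) + c_0
  gamma(1) = phi_1 gamma(0) + c_1
Substituting the second into the first: gamma(0) (1 - phi_1^2) = c_0 + phi_1 c_1, so
  gamma(0) = (c_0 + phi_1 c_1) / (1 - phi_1^2) = (2.065648 + (-0.285)(-0.176)) / (1 - (-0.285)^2) = 2.115808 / 0.918775 = 2.302858.
  gamma(1) = phi_1 gamma(0) + c_1 = (-0.285)(2.302858) + (-0.176) = -0.832314.
Therefore gamma(1) = -0.8323 (to 4 decimal places).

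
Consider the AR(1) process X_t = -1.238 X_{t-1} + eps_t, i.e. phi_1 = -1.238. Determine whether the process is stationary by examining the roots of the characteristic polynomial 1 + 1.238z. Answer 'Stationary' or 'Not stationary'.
\text{Not stationary}

The AR(p) characteristic polynomial is P(z) = 1 + 1.238z.
Stationarity requires all roots to lie outside the unit circle, i.e. |z| > 1 for every root.
This is linear in z: 1 + (1.238) z = 0  =>  z = -1/(1.238) = -0.807754,  |z| = 0.807754.
Moduli of all roots: 0.8078.
All moduli strictly greater than 1? No.
Verdict: Not stationary.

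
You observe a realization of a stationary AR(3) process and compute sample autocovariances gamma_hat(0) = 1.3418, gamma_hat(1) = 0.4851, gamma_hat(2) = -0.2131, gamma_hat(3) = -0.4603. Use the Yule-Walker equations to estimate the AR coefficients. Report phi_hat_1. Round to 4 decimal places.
\hat\phi_{1} = 0.4190

The Yule-Walker equations for an AR(p) process read, in matrix form,
  Gamma_p phi = r_p,   with   (Gamma_p)_{ij} = gamma(|i - j|),
                       (r_p)_i = gamma(i),   i,j = 1..p.
Substitute the sample gammas (Toeplitz matrix and right-hand side of size 3):
  Gamma_p = [[1.3418, 0.4851, -0.2131], [0.4851, 1.3418, 0.4851], [-0.2131, 0.4851, 1.3418]]
  r_p     = [0.4851, -0.2131, -0.4603]
Written out (R1..R3):
  (R1) 1.3418 phi_1 + 0.4851 phi_2 - 0.2131 phi_3 = 0.4851
  (R2) 0.4851 phi_1 + 1.3418 phi_2 + 0.4851 phi_3 = -0.2131
  (R3) -0.2131 phi_1 + 0.4851 phi_2 + 1.3418 phi_3 = -0.4603
Gaussian elimination:
  R2 <- R2 - (0.4851/1.3418) R1 = R2 - (0.361529) R1:  1.166422 phi_2 + 0.562142 phi_3 = -0.388478
  R3 <- R3 - (-0.2131/1.3418) R1 = R3 - (-0.158817) R1:  0.562142 phi_2 + 1.307956 phi_3 = -0.383258
  R3 <- R3 - (0.562142/1.166422) R2 = R3 - (0.481937) R2:  1.037039 phi_3 = -0.196036
Back-substitution:
  phi_hat_3 = -0.196036 / 1.037039 = -0.189035
  phi_hat_2 = (-0.388478 - (0.562142)(-0.189035)) / 1.166422 = -0.241948
  phi_hat_1 = (0.4851 - (0.4851)(-0.241948) - (-0.2131)(-0.189035)) / 1.3418 = 0.418979
So phi_hat = [0.4190, -0.2419, -0.1890].
Therefore phi_hat_1 = 0.4190.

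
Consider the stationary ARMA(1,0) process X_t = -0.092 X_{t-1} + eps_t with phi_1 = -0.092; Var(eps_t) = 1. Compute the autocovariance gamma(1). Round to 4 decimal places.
\gamma(1) = -0.0928

Multiply the model equation by X_{t-k} and take expectations. With theta_0 = psi_0 = 1 and psi_j the MA(infinity) weights, this gives
  gamma(k) - sum_i phi_i gamma(k-i) = c_k,
  c_k = sigma^2 * sum_{j=k..q} theta_j psi_{j-k}   (c_k = 0 for k > q),
using gamma(-m) = gamma(m).
Pure AR (q = 0): c_0 = sigma^2 = 1, c_k = 0 for k >= 1.
Equations for k = 0 and k = 1 (AR order 1):
  gamma(0) = phi_1 gamma(1) + c_0
  gamma(1) = phi_1 gamma(0) + c_1
Substituting the second into the first: gamma(0) (1 - phi_1^2) = c_0 + phi_1 c_1, so
  gamma(0) = c_0 / (1 - phi_1^2) = 1 / (1 - (-0.092)^2) = 1 / 0.991536 = 1.008536.
  gamma(1) = phi_1 gamma(0) = (-0.092)(1.008536) = -0.092785.
Therefore gamma(1) = -0.0928 (to 4 decimal places).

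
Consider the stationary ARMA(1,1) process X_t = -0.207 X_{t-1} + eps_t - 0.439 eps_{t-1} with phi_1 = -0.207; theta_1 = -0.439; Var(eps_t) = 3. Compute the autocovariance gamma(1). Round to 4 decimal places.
\gamma(1) = -2.2088

Multiply the model equation by X_{t-k} and take expectations. With theta_0 = psi_0 = 1 and psi_j the MA(infinity) weights, this gives
  gamma(k) - sum_i phi_i gamma(k-i) = c_k,
  c_k = sigma^2 * sum_{j=k..q} theta_j psi_{j-k}   (c_k = 0 for k > q),
using gamma(-m) = gamma(m).
psi-weights needed (psi_j = theta_j + sum_i phi_i psi_{j-i}):
  psi_1 = theta_1 + phi_1 = -0.439 + (-0.207) = -0.646
Right-hand sides:
  c_0 = sigma^2 (1 + theta_1 psi_1) = 3 * (1 + (-0.439)(-0.646)) = 3 * 1.283594 = 3.850782
  c_1 = sigma^2 theta_1 = 3 * (-0.439) = -1.317
  c_2 = 0
Equations for k = 0 and k = 1 (AR order 1):
  gamma(0) = phi_1 gamma(1) + c_0
  gamma(1) = phi_1 gamma(0) + c_1
Substituting the second into the first: gamma(0) (1 - phi_1^2) = c_0 + phi_1 c_1, so
  gamma(0) = (c_0 + phi_1 c_1) / (1 - phi_1^2) = (3.850782 + (-0.207)(-1.317)) / (1 - (-0.207)^2) = 4.123401 / 0.957151 = 4.307994.
  gamma(1) = phi_1 gamma(0) + c_1 = (-0.207)(4.307994) + (-1.317) = -2.208755.
Therefore gamma(1) = -2.2088 (to 4 decimal places).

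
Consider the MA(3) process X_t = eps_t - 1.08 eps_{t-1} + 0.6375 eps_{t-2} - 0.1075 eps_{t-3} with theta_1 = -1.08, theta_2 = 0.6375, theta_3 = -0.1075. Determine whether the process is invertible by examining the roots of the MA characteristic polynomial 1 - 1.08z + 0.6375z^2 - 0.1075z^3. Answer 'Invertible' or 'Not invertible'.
\text{Invertible}

The MA(q) characteristic polynomial is P(z) = 1 - 1.08z + 0.6375z^2 - 0.1075z^3.
Invertibility requires all roots to lie outside the unit circle, i.e. |z| > 1 for every root.
Degree 3: look for a simple real root z0 first, then factor out (1 - z/z0) and solve the remaining quadratic.
Testing z0 = 4: P(4) = 1 + (-1.08)(4) + (0.6375)(4)^2 + (-0.1075)(4)^3
  = 1 + (-4.32) + (10.2) + (-6.88) = 0.  So z_0 = 4 is a root, |z_0| = 4.
Divide out the factor (1 - 0.25 z) = (1 - z/z0) (since 1/z0 = 0.25):
  P(z) = (1 - 0.25 z)(1 + (-0.83) z + (0.43) z^2)
  [check: z-coef -0.83 - (0.25) = -1.08; z^2-coef 0.43 - (0.25)(-0.83) = 0.6375; z^3-coef -(0.25)(0.43) = -0.1075.]
Remaining roots from the quadratic factor 1 + (-0.83) z + (0.43) z^2:
  Set 1 + (-0.83) z + (0.43) z^2 = 0, i.e. a z^2 + b z + c = 0 with a = 0.43, b = -0.83, c = 1.
  Discriminant D = b^2 - 4ac = (-0.83)^2 - 4*(0.43)*1 = 0.6889 - (1.72) = -1.0311.
  D < 0, so the roots are the complex-conjugate pair z = (-b +/- i sqrt(-D)) / (2a) = 0.9651 +/- 1.1807i.
  For a conjugate pair |z|^2 = z * conj(z) = (product of roots) = c/a = 1/(0.43) = 2.325581, so |z| = sqrt(2.325581) = 1.525 for both roots.
Moduli of all roots: 4.0000, 1.5250, 1.5250.
All moduli strictly greater than 1? Yes.
Verdict: Invertible.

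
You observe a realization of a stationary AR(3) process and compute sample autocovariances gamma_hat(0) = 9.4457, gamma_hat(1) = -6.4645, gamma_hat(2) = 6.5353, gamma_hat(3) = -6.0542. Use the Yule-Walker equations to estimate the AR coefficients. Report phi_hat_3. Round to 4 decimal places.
\hat\phi_{3} = -0.1800

The Yule-Walker equations for an AR(p) process read, in matrix form,
  Gamma_p phi = r_p,   with   (Gamma_p)_{ij} = gamma(|i - j|),
                       (r_p)_i = gamma(i),   i,j = 1..p.
Substitute the sample gammas (Toeplitz matrix and right-hand side of size 3):
  Gamma_p = [[9.4457, -6.4645, 6.5353], [-6.4645, 9.4457, -6.4645], [6.5353, -6.4645, 9.4457]]
  r_p     = [-6.4645, 6.5353, -6.0542]
Written out (R1..R3):
  (R1) 9.4457 phi_1 - 6.4645 phi_2 + 6.5353 phi_3 = -6.4645
  (R2) -6.4645 phi_1 + 9.4457 phi_2 - 6.4645 phi_3 = 6.5353
  (R3) 6.5353 phi_1 - 6.4645 phi_2 + 9.4457 phi_3 = -6.0542
Gaussian elimination:
  R2 <- R2 - (-6.4645/9.4457) R1 = R2 - (-0.684385) R1:  5.02149 phi_2 - 1.991836 phi_3 = 2.11109
  R3 <- R3 - (6.5353/9.4457) R1 = R3 - (0.691881) R1:  -1.991836 phi_2 + 4.92405 phi_3 = -1.581536
  R3 <- R3 - (-1.991836/5.02149) R2 = R3 - (-0.396662) R2:  4.133964 phi_3 = -0.744146
Back-substitution:
  phi_hat_3 = -0.744146 / 4.133964 = -0.180008
  phi_hat_2 = (2.11109 - (-1.991836)(-0.180008)) / 5.02149 = 0.349009
  phi_hat_1 = (-6.4645 - (-6.4645)(0.349009) - (6.5353)(-0.180008)) / 9.4457 = -0.320985
So phi_hat = [-0.3210, 0.3490, -0.1800].
Therefore phi_hat_3 = -0.1800.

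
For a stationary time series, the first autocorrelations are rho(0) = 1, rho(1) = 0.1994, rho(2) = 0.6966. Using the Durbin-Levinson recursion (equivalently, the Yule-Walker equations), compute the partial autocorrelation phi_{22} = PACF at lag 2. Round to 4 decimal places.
\phi_{22} = 0.6840

The PACF at lag k is phi_{kk}, the last component of the solution
to the Yule-Walker system G_k phi = r_k where
  (G_k)_{ij} = rho(|i - j|), (r_k)_i = rho(i), i,j = 1..k.
Equivalently, Durbin-Levinson gives phi_{kk} iteratively:
  phi_{11} = rho(1)
  phi_{kk} = [rho(k) - sum_{j=1..k-1} phi_{k-1,j} rho(k-j)]
            / [1 - sum_{j=1..k-1} phi_{k-1,j} rho(j)],
  phi_{k,j} = phi_{k-1,j} - phi_{kk} phi_{k-1,k-j},  j = 1..k-1.
Step k = 1:
  phi_11 = rho(1) = 0.1994.
Step k = 2:
  phi_22 = [rho(2) - phi_11 rho(1)] / [1 - phi_11 rho(1)] = [0.6966 - (0.1994)(0.1994)] / [1 - (0.1994)(0.1994)]
         = 0.65683964 / 0.96023964 = 0.684.
Therefore phi_{22} = 0.6840.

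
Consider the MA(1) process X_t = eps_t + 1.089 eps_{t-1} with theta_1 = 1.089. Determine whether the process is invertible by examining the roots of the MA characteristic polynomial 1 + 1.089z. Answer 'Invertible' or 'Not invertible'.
\text{Not invertible}

The MA(q) characteristic polynomial is P(z) = 1 + 1.089z.
Invertibility requires all roots to lie outside the unit circle, i.e. |z| > 1 for every root.
This is linear in z: 1 + (1.089) z = 0  =>  z = -1/(1.089) = -0.918274,  |z| = 0.918274.
Moduli of all roots: 0.9183.
All moduli strictly greater than 1? No.
Verdict: Not invertible.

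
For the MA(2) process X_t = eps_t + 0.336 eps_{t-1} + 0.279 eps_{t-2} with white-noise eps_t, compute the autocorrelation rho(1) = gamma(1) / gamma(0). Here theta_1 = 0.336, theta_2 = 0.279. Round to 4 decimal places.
\rho(1) = 0.3609

For an MA(q) process with theta_0 = 1, the autocovariance is
  gamma(k) = sigma^2 * sum_{i=0..q-k} theta_i * theta_{i+k},
and rho(k) = gamma(k) / gamma(0). Sigma^2 cancels.
  numerator   = (1)*(0.336) + (0.336)*(0.279) = 0.429744.
  denominator = (1)^2 + (0.336)^2 + (0.279)^2 = 1.190737.
  rho(1) = 0.429744 / 1.190737 = 0.3609.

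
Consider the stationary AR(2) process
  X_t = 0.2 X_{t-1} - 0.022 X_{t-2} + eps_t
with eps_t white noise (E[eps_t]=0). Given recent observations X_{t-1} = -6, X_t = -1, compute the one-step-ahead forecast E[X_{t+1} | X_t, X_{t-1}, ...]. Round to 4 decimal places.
E[X_{t+1} \mid \mathcal F_t] = -0.0680

For an AR(p) model X_t = c + sum_i phi_i X_{t-i} + eps_t, the
one-step-ahead conditional mean is
  E[X_{t+1} | X_t, ...] = c + sum_i phi_i X_{t+1-i}.
Substitute known values:
  E[X_{t+1} | ...] = (0.2) * (-1) + (-0.022) * (-6)
                   = -0.0680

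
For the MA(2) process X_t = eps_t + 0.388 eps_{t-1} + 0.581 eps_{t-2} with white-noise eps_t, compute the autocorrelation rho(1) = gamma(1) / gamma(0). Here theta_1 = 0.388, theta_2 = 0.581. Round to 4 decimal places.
\rho(1) = 0.4122

For an MA(q) process with theta_0 = 1, the autocovariance is
  gamma(k) = sigma^2 * sum_{i=0..q-k} theta_i * theta_{i+k},
and rho(k) = gamma(k) / gamma(0). Sigma^2 cancels.
  numerator   = (1)*(0.388) + (0.388)*(0.581) = 0.613428.
  denominator = (1)^2 + (0.388)^2 + (0.581)^2 = 1.488105.
  rho(1) = 0.613428 / 1.488105 = 0.4122.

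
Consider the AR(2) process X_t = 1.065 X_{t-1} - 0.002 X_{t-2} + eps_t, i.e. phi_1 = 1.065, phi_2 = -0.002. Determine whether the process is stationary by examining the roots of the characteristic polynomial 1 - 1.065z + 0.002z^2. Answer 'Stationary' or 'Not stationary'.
\text{Not stationary}

The AR(p) characteristic polynomial is P(z) = 1 - 1.065z + 0.002z^2.
Stationarity requires all roots to lie outside the unit circle, i.e. |z| > 1 for every root.
Set 1 + (-1.065) z + (0.002) z^2 = 0, i.e. a z^2 + b z + c = 0 with a = 0.002, b = -1.065, c = 1.
Discriminant D = b^2 - 4ac = (-1.065)^2 - 4*(0.002)*1 = 1.134225 - (0.008) = 1.126225.
D >= 0, so the roots are real: z = (-b +/- sqrt(D)) / (2a) = (1.065 +/- 1.061237) / (0.004).
  z_1 = (1.065 + 1.061237) / (0.004) = 531.5594,   |z_1| = 531.5594.
  z_2 = (1.065 - 1.061237) / (0.004) = 0.9406,   |z_2| = 0.9406.
Moduli of all roots: 531.5594, 0.9406.
All moduli strictly greater than 1? No.
Verdict: Not stationary.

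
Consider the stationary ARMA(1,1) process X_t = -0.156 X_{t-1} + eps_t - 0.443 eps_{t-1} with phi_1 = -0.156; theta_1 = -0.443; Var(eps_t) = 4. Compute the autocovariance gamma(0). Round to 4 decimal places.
\gamma(0) = 5.4710

Multiply the model equation by X_{t-k} and take expectations. With theta_0 = psi_0 = 1 and psi_j the MA(infinity) weights, this gives
  gamma(k) - sum_i phi_i gamma(k-i) = c_k,
  c_k = sigma^2 * sum_{j=k..q} theta_j psi_{j-k}   (c_k = 0 for k > q),
using gamma(-m) = gamma(m).
psi-weights needed (psi_j = theta_j + sum_i phi_i psi_{j-i}):
  psi_1 = theta_1 + phi_1 = -0.443 + (-0.156) = -0.599
Right-hand sides:
  c_0 = sigma^2 (1 + theta_1 psi_1) = 4 * (1 + (-0.443)(-0.599)) = 4 * 1.265357 = 5.061428
  c_1 = sigma^2 theta_1 = 4 * (-0.443) = -1.772
  c_2 = 0
Equations for k = 0 and k = 1 (AR order 1):
  gamma(0) = phi_1 gamma(1) + c_0
  gamma(1) = phi_1 gamma(0) + c_1
Substituting the second into the first: gamma(0) (1 - phi_1^2) = c_0 + phi_1 c_1, so
  gamma(0) = (c_0 + phi_1 c_1) / (1 - phi_1^2) = (5.061428 + (-0.156)(-1.772)) / (1 - (-0.156)^2) = 5.33786 / 0.975664 = 5.471002.
Therefore gamma(0) = 5.4710 (to 4 decimal places).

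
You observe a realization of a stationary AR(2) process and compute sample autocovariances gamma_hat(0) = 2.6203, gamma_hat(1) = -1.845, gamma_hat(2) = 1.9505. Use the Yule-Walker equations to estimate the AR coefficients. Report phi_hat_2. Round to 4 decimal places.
\hat\phi_{2} = 0.4930

The Yule-Walker equations for an AR(p) process read, in matrix form,
  Gamma_p phi = r_p,   with   (Gamma_p)_{ij} = gamma(|i - j|),
                       (r_p)_i = gamma(i),   i,j = 1..p.
Substitute the sample gammas (Toeplitz matrix and right-hand side of size 2):
  Gamma_p = [[2.6203, -1.845], [-1.845, 2.6203]]
  r_p     = [-1.845, 1.9505]
Written out:
  2.6203 phi_1 - 1.845 phi_2 = -1.845
  -1.845 phi_1 + 2.6203 phi_2 = 1.9505
Solve by Cramer's rule:
  det = gamma(0)^2 - gamma(1)^2 = (2.6203)^2 - (-1.845)^2 = 6.86597209 - 3.404025 = 3.46194709
  phi_hat_1 = [gamma(1) gamma(0) - gamma(1) gamma(2)] / det = [(-1.845)(2.6203) - (-1.845)(1.9505)] / 3.46194709 = -1.235781 / 3.46194709 = -0.357
  phi_hat_2 = [gamma(0) gamma(2) - gamma(1)^2] / det = [(2.6203)(1.9505) - (-1.845)^2] / 3.46194709 = 1.70687015 / 3.46194709 = 0.493
So phi_hat = [-0.3570, 0.4930].
Therefore phi_hat_2 = 0.4930.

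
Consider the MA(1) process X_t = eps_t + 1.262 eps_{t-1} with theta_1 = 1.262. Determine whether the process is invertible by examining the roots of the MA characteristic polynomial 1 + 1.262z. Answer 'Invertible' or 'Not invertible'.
\text{Not invertible}

The MA(q) characteristic polynomial is P(z) = 1 + 1.262z.
Invertibility requires all roots to lie outside the unit circle, i.e. |z| > 1 for every root.
This is linear in z: 1 + (1.262) z = 0  =>  z = -1/(1.262) = -0.792393,  |z| = 0.792393.
Moduli of all roots: 0.7924.
All moduli strictly greater than 1? No.
Verdict: Not invertible.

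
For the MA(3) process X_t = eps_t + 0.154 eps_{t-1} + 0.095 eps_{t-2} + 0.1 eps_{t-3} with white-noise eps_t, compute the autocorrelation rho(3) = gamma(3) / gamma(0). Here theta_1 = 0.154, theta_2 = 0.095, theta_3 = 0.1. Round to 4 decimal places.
\rho(3) = 0.0959

For an MA(q) process with theta_0 = 1, the autocovariance is
  gamma(k) = sigma^2 * sum_{i=0..q-k} theta_i * theta_{i+k},
and rho(k) = gamma(k) / gamma(0). Sigma^2 cancels.
  numerator   = (1)*(0.1) = 0.1.
  denominator = (1)^2 + (0.154)^2 + (0.095)^2 + (0.1)^2 = 1.042741.
  rho(3) = 0.1 / 1.042741 = 0.0959.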